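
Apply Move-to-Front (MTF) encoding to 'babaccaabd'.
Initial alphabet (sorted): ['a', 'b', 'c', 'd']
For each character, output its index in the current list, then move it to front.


MTF encoding:
'b': index 1 in ['a', 'b', 'c', 'd'] -> ['b', 'a', 'c', 'd']
'a': index 1 in ['b', 'a', 'c', 'd'] -> ['a', 'b', 'c', 'd']
'b': index 1 in ['a', 'b', 'c', 'd'] -> ['b', 'a', 'c', 'd']
'a': index 1 in ['b', 'a', 'c', 'd'] -> ['a', 'b', 'c', 'd']
'c': index 2 in ['a', 'b', 'c', 'd'] -> ['c', 'a', 'b', 'd']
'c': index 0 in ['c', 'a', 'b', 'd'] -> ['c', 'a', 'b', 'd']
'a': index 1 in ['c', 'a', 'b', 'd'] -> ['a', 'c', 'b', 'd']
'a': index 0 in ['a', 'c', 'b', 'd'] -> ['a', 'c', 'b', 'd']
'b': index 2 in ['a', 'c', 'b', 'd'] -> ['b', 'a', 'c', 'd']
'd': index 3 in ['b', 'a', 'c', 'd'] -> ['d', 'b', 'a', 'c']


Output: [1, 1, 1, 1, 2, 0, 1, 0, 2, 3]


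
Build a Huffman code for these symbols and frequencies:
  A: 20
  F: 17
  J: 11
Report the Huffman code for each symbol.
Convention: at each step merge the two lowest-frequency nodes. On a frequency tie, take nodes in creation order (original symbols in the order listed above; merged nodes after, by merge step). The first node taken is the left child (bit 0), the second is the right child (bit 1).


Huffman tree construction:
Step 1: Merge J(11) + F(17) = 28
Step 2: Merge A(20) + (J+F)(28) = 48
Read each symbol's code off the tree from the root (left child = 0, right child = 1).

Codes:
  A: 0 (length 1)
  F: 11 (length 2)
  J: 10 (length 2)
Average code length: 76/48 = 1.5833 bits/symbol


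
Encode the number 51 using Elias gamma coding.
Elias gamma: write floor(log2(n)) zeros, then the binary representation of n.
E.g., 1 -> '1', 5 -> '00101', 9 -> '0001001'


num_bits = floor(log2(51)) + 1 = 6
leading_zeros = num_bits - 1 = 5
binary(51) = 110011

Elias gamma(51) = '00000' + '110011' = 00000110011 (11 bits)


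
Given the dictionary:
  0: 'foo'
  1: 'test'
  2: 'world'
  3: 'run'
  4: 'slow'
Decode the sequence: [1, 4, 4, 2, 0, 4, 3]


Look up each index in the dictionary:
  1 -> 'test'
  4 -> 'slow'
  4 -> 'slow'
  2 -> 'world'
  0 -> 'foo'
  4 -> 'slow'
  3 -> 'run'

Decoded: "test slow slow world foo slow run"


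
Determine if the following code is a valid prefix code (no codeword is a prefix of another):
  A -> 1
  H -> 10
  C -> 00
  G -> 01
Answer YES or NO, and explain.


Checking each pair (does one codeword prefix another?):
  A='1' vs H='10': prefix -- VIOLATION

NO -- this is NOT a valid prefix code. A (1) is a prefix of H (10).


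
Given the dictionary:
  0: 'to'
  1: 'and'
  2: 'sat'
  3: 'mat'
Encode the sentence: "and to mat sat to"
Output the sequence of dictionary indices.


Look up each word in the dictionary:
  'and' -> 1
  'to' -> 0
  'mat' -> 3
  'sat' -> 2
  'to' -> 0

Encoded: [1, 0, 3, 2, 0]


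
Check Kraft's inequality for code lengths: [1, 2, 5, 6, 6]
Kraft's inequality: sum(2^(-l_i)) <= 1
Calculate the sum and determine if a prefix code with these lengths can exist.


Sum = 2^(-1) + 2^(-2) + 2^(-5) + 2^(-6) + 2^(-6)
    = 0.5 + 0.25 + 0.03125 + 0.015625 + 0.015625
    = 52/64 = 0.8125
Since 0.8125 <= 1, Kraft's inequality IS satisfied.
A prefix code with these lengths CAN exist.

Kraft sum = 0.8125. Satisfied.


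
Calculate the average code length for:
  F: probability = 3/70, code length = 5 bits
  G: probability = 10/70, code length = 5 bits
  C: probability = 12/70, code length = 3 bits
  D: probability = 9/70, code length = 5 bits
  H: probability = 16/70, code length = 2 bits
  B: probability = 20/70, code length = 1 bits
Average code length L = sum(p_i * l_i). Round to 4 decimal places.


Weighted contributions p_i * l_i:
  F: (3/70) * 5 = 15/70
  G: (10/70) * 5 = 50/70
  C: (12/70) * 3 = 36/70
  D: (9/70) * 5 = 45/70
  H: (16/70) * 2 = 32/70
  B: (20/70) * 1 = 20/70
Sum = (15 + 50 + 36 + 45 + 32 + 20)/70 = 198/70

L = 198/70 = 2.8286 bits/symbol


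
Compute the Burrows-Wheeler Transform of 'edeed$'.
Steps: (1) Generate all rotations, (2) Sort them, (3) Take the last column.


Rotations (sorted):
  0: $edeed -> last char: d
  1: d$edee -> last char: e
  2: deed$e -> last char: e
  3: ed$ede -> last char: e
  4: edeed$ -> last char: $
  5: eed$ed -> last char: d


BWT = deee$d


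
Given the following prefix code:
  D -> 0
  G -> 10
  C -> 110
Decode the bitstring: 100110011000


Decoding step by step:
Bits 10 -> G
Bits 0 -> D
Bits 110 -> C
Bits 0 -> D
Bits 110 -> C
Bits 0 -> D
Bits 0 -> D


Decoded message: GDCDCDD


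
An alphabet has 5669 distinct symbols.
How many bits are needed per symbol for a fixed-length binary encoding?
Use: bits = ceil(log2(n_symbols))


log2(5669) = 12.4689
Bracket: 2^12 = 4096 < 5669 <= 2^13 = 8192
So ceil(log2(5669)) = 13

bits = ceil(log2(5669)) = ceil(12.4689) = 13 bits


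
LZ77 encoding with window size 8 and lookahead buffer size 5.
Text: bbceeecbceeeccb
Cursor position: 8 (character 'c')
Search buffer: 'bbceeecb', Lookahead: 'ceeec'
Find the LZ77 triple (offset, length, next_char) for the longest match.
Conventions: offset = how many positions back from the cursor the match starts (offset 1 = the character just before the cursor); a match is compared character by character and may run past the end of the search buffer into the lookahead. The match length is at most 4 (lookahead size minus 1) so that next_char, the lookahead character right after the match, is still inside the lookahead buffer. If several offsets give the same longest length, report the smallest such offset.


Try each offset into the search buffer:
  offset=1 (pos 7, char 'b'): match length 0
  offset=2 (pos 6, char 'c'): match length 1
  offset=3 (pos 5, char 'e'): match length 0
  offset=4 (pos 4, char 'e'): match length 0
  offset=5 (pos 3, char 'e'): match length 0
  offset=6 (pos 2, char 'c'): match length 4
  offset=7 (pos 1, char 'b'): match length 0
  offset=8 (pos 0, char 'b'): match length 0
Longest match has length 4 at offset 6.
next_char = character at position 8 + 4 = 12 -> 'c'

Best match: offset=6, length=4 (matching 'ceee' starting at position 2)
LZ77 triple: (6, 4, 'c')


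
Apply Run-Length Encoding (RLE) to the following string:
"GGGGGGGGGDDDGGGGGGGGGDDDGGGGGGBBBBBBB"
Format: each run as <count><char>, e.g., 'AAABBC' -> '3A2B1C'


Scanning runs left to right:
  i=0: run of 'G' x 9 -> '9G'
  i=9: run of 'D' x 3 -> '3D'
  i=12: run of 'G' x 9 -> '9G'
  i=21: run of 'D' x 3 -> '3D'
  i=24: run of 'G' x 6 -> '6G'
  i=30: run of 'B' x 7 -> '7B'

RLE = 9G3D9G3D6G7B


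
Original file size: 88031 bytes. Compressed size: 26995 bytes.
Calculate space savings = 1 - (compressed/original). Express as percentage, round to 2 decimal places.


ratio = compressed/original = 26995/88031 = 0.306653
savings = 1 - ratio = 1 - 0.306653 = 0.693347
as a percentage: 0.693347 * 100 = 69.33%

Space savings = 1 - 26995/88031 = 69.33%


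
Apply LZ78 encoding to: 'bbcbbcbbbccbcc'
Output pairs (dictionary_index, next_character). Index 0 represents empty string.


LZ78 encoding steps:
Dictionary: {0: ''}
Step 1: w='' (idx 0), next='b' -> output (0, 'b'), add 'b' as idx 1
Step 2: w='b' (idx 1), next='c' -> output (1, 'c'), add 'bc' as idx 2
Step 3: w='b' (idx 1), next='b' -> output (1, 'b'), add 'bb' as idx 3
Step 4: w='' (idx 0), next='c' -> output (0, 'c'), add 'c' as idx 4
Step 5: w='bb' (idx 3), next='b' -> output (3, 'b'), add 'bbb' as idx 5
Step 6: w='c' (idx 4), next='c' -> output (4, 'c'), add 'cc' as idx 6
Step 7: w='bc' (idx 2), next='c' -> output (2, 'c'), add 'bcc' as idx 7


Encoded: [(0, 'b'), (1, 'c'), (1, 'b'), (0, 'c'), (3, 'b'), (4, 'c'), (2, 'c')]


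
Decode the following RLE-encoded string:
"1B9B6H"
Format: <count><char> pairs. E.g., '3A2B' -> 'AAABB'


Expanding each <count><char> pair:
  1B -> 'B'
  9B -> 'BBBBBBBBB'
  6H -> 'HHHHHH'

Decoded = BBBBBBBBBBHHHHHH


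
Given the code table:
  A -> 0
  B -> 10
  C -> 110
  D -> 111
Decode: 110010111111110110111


Decoding:
110 -> C
0 -> A
10 -> B
111 -> D
111 -> D
110 -> C
110 -> C
111 -> D


Result: CABDDCCD


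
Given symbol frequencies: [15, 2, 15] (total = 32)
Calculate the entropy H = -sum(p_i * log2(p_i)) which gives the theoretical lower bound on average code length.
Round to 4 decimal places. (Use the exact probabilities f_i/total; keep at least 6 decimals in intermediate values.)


Per-symbol terms -p_i * log2(p_i) with p_i = f_i/32:
  p = 15/32 = 0.468750: log2(p) = -1.093109, -p*log2(p) = 0.512395
  p = 2/32 = 0.062500: log2(p) = -4.000000, -p*log2(p) = 0.250000
  p = 15/32 = 0.468750: log2(p) = -1.093109, -p*log2(p) = 0.512395
H = 0.512395 + 0.250000 + 0.512395 = 1.274790

H = 1.2748 bits/symbol


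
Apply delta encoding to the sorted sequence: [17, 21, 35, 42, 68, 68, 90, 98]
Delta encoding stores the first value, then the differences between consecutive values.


First value: 17
Deltas:
  21 - 17 = 4
  35 - 21 = 14
  42 - 35 = 7
  68 - 42 = 26
  68 - 68 = 0
  90 - 68 = 22
  98 - 90 = 8


Delta encoded: [17, 4, 14, 7, 26, 0, 22, 8]


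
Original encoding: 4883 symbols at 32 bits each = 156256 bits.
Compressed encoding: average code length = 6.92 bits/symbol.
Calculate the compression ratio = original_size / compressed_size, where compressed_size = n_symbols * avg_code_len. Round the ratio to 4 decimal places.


original_size = n_symbols * orig_bits = 4883 * 32 = 156256 bits
compressed_size = n_symbols * avg_code_len = 4883 * 6.92 = 33790.36 bits
ratio = original_size / compressed_size = 156256 / 33790.36 = 4.6243

Compression ratio = 4.6243


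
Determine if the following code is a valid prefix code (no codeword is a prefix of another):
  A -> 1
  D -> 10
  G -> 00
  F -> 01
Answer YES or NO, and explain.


Checking each pair (does one codeword prefix another?):
  A='1' vs D='10': prefix -- VIOLATION

NO -- this is NOT a valid prefix code. A (1) is a prefix of D (10).


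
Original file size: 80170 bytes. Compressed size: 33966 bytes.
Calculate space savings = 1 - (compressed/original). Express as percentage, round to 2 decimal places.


ratio = compressed/original = 33966/80170 = 0.423675
savings = 1 - ratio = 1 - 0.423675 = 0.576325
as a percentage: 0.576325 * 100 = 57.63%

Space savings = 1 - 33966/80170 = 57.63%


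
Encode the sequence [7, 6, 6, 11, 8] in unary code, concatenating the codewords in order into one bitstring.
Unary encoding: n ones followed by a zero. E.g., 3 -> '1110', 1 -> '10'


Encode each number as n ones followed by a terminating 0:
  7 -> 11111110 (8 bits)
  6 -> 1111110 (7 bits)
  6 -> 1111110 (7 bits)
  11 -> 111111111110 (12 bits)
  8 -> 111111110 (9 bits)
Total length = 8 + 7 + 7 + 12 + 9 = 43 bits.

Unary([7, 6, 6, 11, 8]) = 1111111011111101111110111111111110111111110 (43 bits)


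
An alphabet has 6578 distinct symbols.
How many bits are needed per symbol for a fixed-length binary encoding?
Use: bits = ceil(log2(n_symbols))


log2(6578) = 12.6834
Bracket: 2^12 = 4096 < 6578 <= 2^13 = 8192
So ceil(log2(6578)) = 13

bits = ceil(log2(6578)) = ceil(12.6834) = 13 bits


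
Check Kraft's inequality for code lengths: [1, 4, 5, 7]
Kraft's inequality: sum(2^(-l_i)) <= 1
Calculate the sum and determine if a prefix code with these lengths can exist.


Sum = 2^(-1) + 2^(-4) + 2^(-5) + 2^(-7)
    = 0.5 + 0.0625 + 0.03125 + 0.0078125
    = 77/128 = 0.6015625
Since 0.6015625 <= 1, Kraft's inequality IS satisfied.
A prefix code with these lengths CAN exist.

Kraft sum = 0.6015625. Satisfied.


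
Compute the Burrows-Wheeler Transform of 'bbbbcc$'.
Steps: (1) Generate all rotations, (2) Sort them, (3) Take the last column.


Rotations (sorted):
  0: $bbbbcc -> last char: c
  1: bbbbcc$ -> last char: $
  2: bbbcc$b -> last char: b
  3: bbcc$bb -> last char: b
  4: bcc$bbb -> last char: b
  5: c$bbbbc -> last char: c
  6: cc$bbbb -> last char: b


BWT = c$bbbcb


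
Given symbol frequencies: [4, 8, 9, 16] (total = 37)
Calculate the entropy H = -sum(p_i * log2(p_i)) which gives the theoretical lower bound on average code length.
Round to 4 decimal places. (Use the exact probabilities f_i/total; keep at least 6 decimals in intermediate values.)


Per-symbol terms -p_i * log2(p_i) with p_i = f_i/37:
  p = 4/37 = 0.108108: log2(p) = -3.209453, -p*log2(p) = 0.346968
  p = 8/37 = 0.216216: log2(p) = -2.209453, -p*log2(p) = 0.477720
  p = 9/37 = 0.243243: log2(p) = -2.039528, -p*log2(p) = 0.496101
  p = 16/37 = 0.432432: log2(p) = -1.209453, -p*log2(p) = 0.523007
H = 0.346968 + 0.477720 + 0.496101 + 0.523007 = 1.843796

H = 1.8438 bits/symbol


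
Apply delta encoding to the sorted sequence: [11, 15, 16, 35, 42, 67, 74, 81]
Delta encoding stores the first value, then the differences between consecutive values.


First value: 11
Deltas:
  15 - 11 = 4
  16 - 15 = 1
  35 - 16 = 19
  42 - 35 = 7
  67 - 42 = 25
  74 - 67 = 7
  81 - 74 = 7


Delta encoded: [11, 4, 1, 19, 7, 25, 7, 7]


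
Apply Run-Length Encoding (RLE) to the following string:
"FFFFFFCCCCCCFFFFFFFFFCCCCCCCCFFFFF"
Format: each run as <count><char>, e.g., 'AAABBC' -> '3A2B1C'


Scanning runs left to right:
  i=0: run of 'F' x 6 -> '6F'
  i=6: run of 'C' x 6 -> '6C'
  i=12: run of 'F' x 9 -> '9F'
  i=21: run of 'C' x 8 -> '8C'
  i=29: run of 'F' x 5 -> '5F'

RLE = 6F6C9F8C5F


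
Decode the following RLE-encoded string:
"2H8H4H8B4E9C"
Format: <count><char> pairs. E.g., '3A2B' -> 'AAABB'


Expanding each <count><char> pair:
  2H -> 'HH'
  8H -> 'HHHHHHHH'
  4H -> 'HHHH'
  8B -> 'BBBBBBBB'
  4E -> 'EEEE'
  9C -> 'CCCCCCCCC'

Decoded = HHHHHHHHHHHHHHBBBBBBBBEEEECCCCCCCCC


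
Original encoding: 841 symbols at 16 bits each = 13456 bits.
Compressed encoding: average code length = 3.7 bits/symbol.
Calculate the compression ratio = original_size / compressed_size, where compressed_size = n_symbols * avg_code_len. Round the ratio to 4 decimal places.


original_size = n_symbols * orig_bits = 841 * 16 = 13456 bits
compressed_size = n_symbols * avg_code_len = 841 * 3.7 = 3111.7 bits
ratio = original_size / compressed_size = 13456 / 3111.7 = 4.3243

Compression ratio = 4.3243


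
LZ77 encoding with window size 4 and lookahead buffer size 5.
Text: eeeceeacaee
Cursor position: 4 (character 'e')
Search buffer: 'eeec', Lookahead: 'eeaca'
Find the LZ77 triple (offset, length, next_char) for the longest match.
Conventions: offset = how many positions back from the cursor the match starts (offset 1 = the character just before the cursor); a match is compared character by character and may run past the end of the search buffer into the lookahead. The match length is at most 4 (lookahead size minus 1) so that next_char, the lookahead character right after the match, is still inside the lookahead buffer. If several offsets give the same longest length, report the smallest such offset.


Try each offset into the search buffer:
  offset=1 (pos 3, char 'c'): match length 0
  offset=2 (pos 2, char 'e'): match length 1
  offset=3 (pos 1, char 'e'): match length 2
  offset=4 (pos 0, char 'e'): match length 2
Longest match has length 2, found at offsets 3, 4; take the smallest, offset 3.
next_char = character at position 4 + 2 = 6 -> 'a'

Best match: offset=3, length=2 (matching 'ee' starting at position 1)
LZ77 triple: (3, 2, 'a')


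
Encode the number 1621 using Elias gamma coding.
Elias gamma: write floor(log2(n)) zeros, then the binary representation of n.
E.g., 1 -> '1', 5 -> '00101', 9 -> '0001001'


num_bits = floor(log2(1621)) + 1 = 11
leading_zeros = num_bits - 1 = 10
binary(1621) = 11001010101

Elias gamma(1621) = '0000000000' + '11001010101' = 000000000011001010101 (21 bits)


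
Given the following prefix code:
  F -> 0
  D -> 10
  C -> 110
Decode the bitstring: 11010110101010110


Decoding step by step:
Bits 110 -> C
Bits 10 -> D
Bits 110 -> C
Bits 10 -> D
Bits 10 -> D
Bits 10 -> D
Bits 110 -> C


Decoded message: CDCDDDC


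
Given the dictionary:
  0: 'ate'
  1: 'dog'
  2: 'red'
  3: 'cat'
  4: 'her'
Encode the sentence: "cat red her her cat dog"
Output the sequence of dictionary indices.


Look up each word in the dictionary:
  'cat' -> 3
  'red' -> 2
  'her' -> 4
  'her' -> 4
  'cat' -> 3
  'dog' -> 1

Encoded: [3, 2, 4, 4, 3, 1]


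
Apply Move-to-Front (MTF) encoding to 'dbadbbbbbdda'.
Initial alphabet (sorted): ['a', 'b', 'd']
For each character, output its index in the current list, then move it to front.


MTF encoding:
'd': index 2 in ['a', 'b', 'd'] -> ['d', 'a', 'b']
'b': index 2 in ['d', 'a', 'b'] -> ['b', 'd', 'a']
'a': index 2 in ['b', 'd', 'a'] -> ['a', 'b', 'd']
'd': index 2 in ['a', 'b', 'd'] -> ['d', 'a', 'b']
'b': index 2 in ['d', 'a', 'b'] -> ['b', 'd', 'a']
'b': index 0 in ['b', 'd', 'a'] -> ['b', 'd', 'a']
'b': index 0 in ['b', 'd', 'a'] -> ['b', 'd', 'a']
'b': index 0 in ['b', 'd', 'a'] -> ['b', 'd', 'a']
'b': index 0 in ['b', 'd', 'a'] -> ['b', 'd', 'a']
'd': index 1 in ['b', 'd', 'a'] -> ['d', 'b', 'a']
'd': index 0 in ['d', 'b', 'a'] -> ['d', 'b', 'a']
'a': index 2 in ['d', 'b', 'a'] -> ['a', 'd', 'b']


Output: [2, 2, 2, 2, 2, 0, 0, 0, 0, 1, 0, 2]


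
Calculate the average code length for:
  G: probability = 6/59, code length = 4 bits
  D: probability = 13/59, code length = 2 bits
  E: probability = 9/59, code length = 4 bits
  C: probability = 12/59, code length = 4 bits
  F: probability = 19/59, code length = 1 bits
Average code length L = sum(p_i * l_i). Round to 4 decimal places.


Weighted contributions p_i * l_i:
  G: (6/59) * 4 = 24/59
  D: (13/59) * 2 = 26/59
  E: (9/59) * 4 = 36/59
  C: (12/59) * 4 = 48/59
  F: (19/59) * 1 = 19/59
Sum = (24 + 26 + 36 + 48 + 19)/59 = 153/59

L = 153/59 = 2.5932 bits/symbol


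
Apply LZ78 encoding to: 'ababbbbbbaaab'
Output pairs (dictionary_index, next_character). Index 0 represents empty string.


LZ78 encoding steps:
Dictionary: {0: ''}
Step 1: w='' (idx 0), next='a' -> output (0, 'a'), add 'a' as idx 1
Step 2: w='' (idx 0), next='b' -> output (0, 'b'), add 'b' as idx 2
Step 3: w='a' (idx 1), next='b' -> output (1, 'b'), add 'ab' as idx 3
Step 4: w='b' (idx 2), next='b' -> output (2, 'b'), add 'bb' as idx 4
Step 5: w='bb' (idx 4), next='b' -> output (4, 'b'), add 'bbb' as idx 5
Step 6: w='a' (idx 1), next='a' -> output (1, 'a'), add 'aa' as idx 6
Step 7: w='ab' (idx 3), end of input -> output (3, '')


Encoded: [(0, 'a'), (0, 'b'), (1, 'b'), (2, 'b'), (4, 'b'), (1, 'a'), (3, '')]


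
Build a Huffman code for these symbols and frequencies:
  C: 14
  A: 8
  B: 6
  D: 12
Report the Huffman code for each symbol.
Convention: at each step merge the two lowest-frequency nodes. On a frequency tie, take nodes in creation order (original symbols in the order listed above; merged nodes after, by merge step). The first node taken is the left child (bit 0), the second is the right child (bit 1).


Huffman tree construction:
Step 1: Merge B(6) + A(8) = 14
Step 2: Merge D(12) + C(14) = 26
Step 3: Merge (B+A)(14) + (D+C)(26) = 40
Read each symbol's code off the tree from the root (left child = 0, right child = 1).

Codes:
  C: 11 (length 2)
  A: 01 (length 2)
  B: 00 (length 2)
  D: 10 (length 2)
Average code length: 80/40 = 2.0000 bits/symbol


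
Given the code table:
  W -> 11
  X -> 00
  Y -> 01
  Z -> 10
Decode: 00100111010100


Decoding:
00 -> X
10 -> Z
01 -> Y
11 -> W
01 -> Y
01 -> Y
00 -> X


Result: XZYWYYX


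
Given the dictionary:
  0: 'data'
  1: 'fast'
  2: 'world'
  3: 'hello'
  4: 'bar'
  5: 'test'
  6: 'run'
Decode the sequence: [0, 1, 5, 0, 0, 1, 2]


Look up each index in the dictionary:
  0 -> 'data'
  1 -> 'fast'
  5 -> 'test'
  0 -> 'data'
  0 -> 'data'
  1 -> 'fast'
  2 -> 'world'

Decoded: "data fast test data data fast world"


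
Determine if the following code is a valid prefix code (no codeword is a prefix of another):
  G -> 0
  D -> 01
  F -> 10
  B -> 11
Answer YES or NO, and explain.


Checking each pair (does one codeword prefix another?):
  G='0' vs D='01': prefix -- VIOLATION

NO -- this is NOT a valid prefix code. G (0) is a prefix of D (01).


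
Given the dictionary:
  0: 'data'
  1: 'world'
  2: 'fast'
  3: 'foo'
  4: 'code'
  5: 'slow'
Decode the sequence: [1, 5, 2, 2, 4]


Look up each index in the dictionary:
  1 -> 'world'
  5 -> 'slow'
  2 -> 'fast'
  2 -> 'fast'
  4 -> 'code'

Decoded: "world slow fast fast code"


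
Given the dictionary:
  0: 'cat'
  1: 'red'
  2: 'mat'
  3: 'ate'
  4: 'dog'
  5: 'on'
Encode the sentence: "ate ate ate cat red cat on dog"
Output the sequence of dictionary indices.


Look up each word in the dictionary:
  'ate' -> 3
  'ate' -> 3
  'ate' -> 3
  'cat' -> 0
  'red' -> 1
  'cat' -> 0
  'on' -> 5
  'dog' -> 4

Encoded: [3, 3, 3, 0, 1, 0, 5, 4]


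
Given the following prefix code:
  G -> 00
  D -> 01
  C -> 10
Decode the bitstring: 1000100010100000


Decoding step by step:
Bits 10 -> C
Bits 00 -> G
Bits 10 -> C
Bits 00 -> G
Bits 10 -> C
Bits 10 -> C
Bits 00 -> G
Bits 00 -> G


Decoded message: CGCGCCGG


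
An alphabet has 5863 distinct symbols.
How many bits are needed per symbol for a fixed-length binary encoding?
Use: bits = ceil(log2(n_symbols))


log2(5863) = 12.5174
Bracket: 2^12 = 4096 < 5863 <= 2^13 = 8192
So ceil(log2(5863)) = 13

bits = ceil(log2(5863)) = ceil(12.5174) = 13 bits


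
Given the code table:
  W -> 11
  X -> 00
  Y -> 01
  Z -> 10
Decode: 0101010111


Decoding:
01 -> Y
01 -> Y
01 -> Y
01 -> Y
11 -> W


Result: YYYYW


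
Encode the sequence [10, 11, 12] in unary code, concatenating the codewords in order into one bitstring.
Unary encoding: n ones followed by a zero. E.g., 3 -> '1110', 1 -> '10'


Encode each number as n ones followed by a terminating 0:
  10 -> 11111111110 (11 bits)
  11 -> 111111111110 (12 bits)
  12 -> 1111111111110 (13 bits)
Total length = 11 + 12 + 13 = 36 bits.

Unary([10, 11, 12]) = 111111111101111111111101111111111110 (36 bits)


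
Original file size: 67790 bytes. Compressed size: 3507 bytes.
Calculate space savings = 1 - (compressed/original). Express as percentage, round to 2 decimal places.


ratio = compressed/original = 3507/67790 = 0.051733
savings = 1 - ratio = 1 - 0.051733 = 0.948267
as a percentage: 0.948267 * 100 = 94.83%

Space savings = 1 - 3507/67790 = 94.83%


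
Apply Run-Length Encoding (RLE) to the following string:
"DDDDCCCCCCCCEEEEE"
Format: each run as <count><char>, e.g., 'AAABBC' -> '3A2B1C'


Scanning runs left to right:
  i=0: run of 'D' x 4 -> '4D'
  i=4: run of 'C' x 8 -> '8C'
  i=12: run of 'E' x 5 -> '5E'

RLE = 4D8C5E


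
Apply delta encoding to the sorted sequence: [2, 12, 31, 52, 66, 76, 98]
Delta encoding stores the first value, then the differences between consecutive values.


First value: 2
Deltas:
  12 - 2 = 10
  31 - 12 = 19
  52 - 31 = 21
  66 - 52 = 14
  76 - 66 = 10
  98 - 76 = 22


Delta encoded: [2, 10, 19, 21, 14, 10, 22]


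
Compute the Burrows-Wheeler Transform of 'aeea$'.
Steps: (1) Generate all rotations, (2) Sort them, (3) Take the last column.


Rotations (sorted):
  0: $aeea -> last char: a
  1: a$aee -> last char: e
  2: aeea$ -> last char: $
  3: ea$ae -> last char: e
  4: eea$a -> last char: a


BWT = ae$ea


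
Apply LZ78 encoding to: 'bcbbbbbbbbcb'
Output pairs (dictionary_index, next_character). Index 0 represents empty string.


LZ78 encoding steps:
Dictionary: {0: ''}
Step 1: w='' (idx 0), next='b' -> output (0, 'b'), add 'b' as idx 1
Step 2: w='' (idx 0), next='c' -> output (0, 'c'), add 'c' as idx 2
Step 3: w='b' (idx 1), next='b' -> output (1, 'b'), add 'bb' as idx 3
Step 4: w='bb' (idx 3), next='b' -> output (3, 'b'), add 'bbb' as idx 4
Step 5: w='bbb' (idx 4), next='c' -> output (4, 'c'), add 'bbbc' as idx 5
Step 6: w='b' (idx 1), end of input -> output (1, '')


Encoded: [(0, 'b'), (0, 'c'), (1, 'b'), (3, 'b'), (4, 'c'), (1, '')]


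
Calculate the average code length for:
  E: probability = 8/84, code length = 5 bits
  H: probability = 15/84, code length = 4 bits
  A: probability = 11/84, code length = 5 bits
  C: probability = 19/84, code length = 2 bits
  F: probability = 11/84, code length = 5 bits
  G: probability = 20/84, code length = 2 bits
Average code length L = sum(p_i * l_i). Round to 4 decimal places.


Weighted contributions p_i * l_i:
  E: (8/84) * 5 = 40/84
  H: (15/84) * 4 = 60/84
  A: (11/84) * 5 = 55/84
  C: (19/84) * 2 = 38/84
  F: (11/84) * 5 = 55/84
  G: (20/84) * 2 = 40/84
Sum = (40 + 60 + 55 + 38 + 55 + 40)/84 = 288/84

L = 288/84 = 3.4286 bits/symbol


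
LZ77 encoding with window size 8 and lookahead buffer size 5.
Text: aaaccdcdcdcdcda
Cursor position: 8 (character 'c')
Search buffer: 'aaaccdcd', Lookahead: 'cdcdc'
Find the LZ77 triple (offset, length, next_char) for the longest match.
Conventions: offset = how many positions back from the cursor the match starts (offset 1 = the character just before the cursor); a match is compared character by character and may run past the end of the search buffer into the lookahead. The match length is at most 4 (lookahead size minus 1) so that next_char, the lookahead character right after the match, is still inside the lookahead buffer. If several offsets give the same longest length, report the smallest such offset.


Try each offset into the search buffer:
  offset=1 (pos 7, char 'd'): match length 0
  offset=2 (pos 6, char 'c'): match length 4
  offset=3 (pos 5, char 'd'): match length 0
  offset=4 (pos 4, char 'c'): match length 4
  offset=5 (pos 3, char 'c'): match length 1
  offset=6 (pos 2, char 'a'): match length 0
  offset=7 (pos 1, char 'a'): match length 0
  offset=8 (pos 0, char 'a'): match length 0
Longest match has length 4, found at offsets 2, 4; take the smallest, offset 2.
next_char = character at position 8 + 4 = 12 -> 'c'

Best match: offset=2, length=4 (matching 'cdcd' starting at position 6)
LZ77 triple: (2, 4, 'c')


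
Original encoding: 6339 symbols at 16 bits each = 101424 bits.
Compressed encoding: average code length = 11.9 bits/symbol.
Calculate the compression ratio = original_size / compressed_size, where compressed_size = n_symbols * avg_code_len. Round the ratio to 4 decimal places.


original_size = n_symbols * orig_bits = 6339 * 16 = 101424 bits
compressed_size = n_symbols * avg_code_len = 6339 * 11.9 = 75434.1 bits
ratio = original_size / compressed_size = 101424 / 75434.1 = 1.3445

Compression ratio = 1.3445


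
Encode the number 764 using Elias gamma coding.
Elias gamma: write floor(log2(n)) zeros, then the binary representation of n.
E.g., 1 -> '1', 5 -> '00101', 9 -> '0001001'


num_bits = floor(log2(764)) + 1 = 10
leading_zeros = num_bits - 1 = 9
binary(764) = 1011111100

Elias gamma(764) = '000000000' + '1011111100' = 0000000001011111100 (19 bits)


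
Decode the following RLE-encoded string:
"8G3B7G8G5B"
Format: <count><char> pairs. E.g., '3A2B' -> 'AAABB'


Expanding each <count><char> pair:
  8G -> 'GGGGGGGG'
  3B -> 'BBB'
  7G -> 'GGGGGGG'
  8G -> 'GGGGGGGG'
  5B -> 'BBBBB'

Decoded = GGGGGGGGBBBGGGGGGGGGGGGGGGBBBBB


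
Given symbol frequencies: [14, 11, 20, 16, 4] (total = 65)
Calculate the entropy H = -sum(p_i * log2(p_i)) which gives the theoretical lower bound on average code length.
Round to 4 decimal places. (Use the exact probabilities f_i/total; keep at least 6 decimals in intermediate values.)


Per-symbol terms -p_i * log2(p_i) with p_i = f_i/65:
  p = 14/65 = 0.215385: log2(p) = -2.215013, -p*log2(p) = 0.477080
  p = 11/65 = 0.169231: log2(p) = -2.562936, -p*log2(p) = 0.433728
  p = 20/65 = 0.307692: log2(p) = -1.700440, -p*log2(p) = 0.523212
  p = 16/65 = 0.246154: log2(p) = -2.022368, -p*log2(p) = 0.497814
  p = 4/65 = 0.061538: log2(p) = -4.022368, -p*log2(p) = 0.247530
H = 0.477080 + 0.433728 + 0.523212 + 0.497814 + 0.247530 = 2.179364

H = 2.1794 bits/symbol


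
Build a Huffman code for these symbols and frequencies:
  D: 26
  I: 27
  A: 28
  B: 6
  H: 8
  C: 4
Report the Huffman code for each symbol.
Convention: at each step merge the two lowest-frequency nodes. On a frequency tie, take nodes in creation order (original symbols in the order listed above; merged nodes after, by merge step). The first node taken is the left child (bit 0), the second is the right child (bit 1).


Huffman tree construction:
Step 1: Merge C(4) + B(6) = 10
Step 2: Merge H(8) + (C+B)(10) = 18
Step 3: Merge (H+(C+B))(18) + D(26) = 44
Step 4: Merge I(27) + A(28) = 55
Step 5: Merge ((H+(C+B))+D)(44) + (I+A)(55) = 99
Read each symbol's code off the tree from the root (left child = 0, right child = 1).

Codes:
  D: 01 (length 2)
  I: 10 (length 2)
  A: 11 (length 2)
  B: 0011 (length 4)
  H: 000 (length 3)
  C: 0010 (length 4)
Average code length: 226/99 = 2.2828 bits/symbol


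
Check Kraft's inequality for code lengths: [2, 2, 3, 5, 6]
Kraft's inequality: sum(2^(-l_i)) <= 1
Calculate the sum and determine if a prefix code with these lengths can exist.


Sum = 2^(-2) + 2^(-2) + 2^(-3) + 2^(-5) + 2^(-6)
    = 0.25 + 0.25 + 0.125 + 0.03125 + 0.015625
    = 43/64 = 0.671875
Since 0.671875 <= 1, Kraft's inequality IS satisfied.
A prefix code with these lengths CAN exist.

Kraft sum = 0.671875. Satisfied.


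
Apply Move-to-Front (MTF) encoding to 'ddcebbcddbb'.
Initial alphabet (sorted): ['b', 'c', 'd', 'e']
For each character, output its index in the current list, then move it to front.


MTF encoding:
'd': index 2 in ['b', 'c', 'd', 'e'] -> ['d', 'b', 'c', 'e']
'd': index 0 in ['d', 'b', 'c', 'e'] -> ['d', 'b', 'c', 'e']
'c': index 2 in ['d', 'b', 'c', 'e'] -> ['c', 'd', 'b', 'e']
'e': index 3 in ['c', 'd', 'b', 'e'] -> ['e', 'c', 'd', 'b']
'b': index 3 in ['e', 'c', 'd', 'b'] -> ['b', 'e', 'c', 'd']
'b': index 0 in ['b', 'e', 'c', 'd'] -> ['b', 'e', 'c', 'd']
'c': index 2 in ['b', 'e', 'c', 'd'] -> ['c', 'b', 'e', 'd']
'd': index 3 in ['c', 'b', 'e', 'd'] -> ['d', 'c', 'b', 'e']
'd': index 0 in ['d', 'c', 'b', 'e'] -> ['d', 'c', 'b', 'e']
'b': index 2 in ['d', 'c', 'b', 'e'] -> ['b', 'd', 'c', 'e']
'b': index 0 in ['b', 'd', 'c', 'e'] -> ['b', 'd', 'c', 'e']


Output: [2, 0, 2, 3, 3, 0, 2, 3, 0, 2, 0]


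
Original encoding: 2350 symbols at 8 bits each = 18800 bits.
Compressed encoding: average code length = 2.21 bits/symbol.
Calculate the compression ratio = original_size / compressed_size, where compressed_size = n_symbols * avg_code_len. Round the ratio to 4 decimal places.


original_size = n_symbols * orig_bits = 2350 * 8 = 18800 bits
compressed_size = n_symbols * avg_code_len = 2350 * 2.21 = 5193.5 bits
ratio = original_size / compressed_size = 18800 / 5193.5 = 3.6199

Compression ratio = 3.6199


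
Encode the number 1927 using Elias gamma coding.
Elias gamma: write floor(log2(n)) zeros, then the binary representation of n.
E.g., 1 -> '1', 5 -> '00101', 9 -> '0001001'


num_bits = floor(log2(1927)) + 1 = 11
leading_zeros = num_bits - 1 = 10
binary(1927) = 11110000111

Elias gamma(1927) = '0000000000' + '11110000111' = 000000000011110000111 (21 bits)


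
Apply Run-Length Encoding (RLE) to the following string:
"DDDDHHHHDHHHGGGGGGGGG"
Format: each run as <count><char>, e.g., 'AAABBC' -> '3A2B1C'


Scanning runs left to right:
  i=0: run of 'D' x 4 -> '4D'
  i=4: run of 'H' x 4 -> '4H'
  i=8: run of 'D' x 1 -> '1D'
  i=9: run of 'H' x 3 -> '3H'
  i=12: run of 'G' x 9 -> '9G'

RLE = 4D4H1D3H9G


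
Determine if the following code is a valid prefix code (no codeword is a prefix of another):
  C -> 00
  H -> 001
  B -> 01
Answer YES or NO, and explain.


Checking each pair (does one codeword prefix another?):
  C='00' vs H='001': prefix -- VIOLATION

NO -- this is NOT a valid prefix code. C (00) is a prefix of H (001).


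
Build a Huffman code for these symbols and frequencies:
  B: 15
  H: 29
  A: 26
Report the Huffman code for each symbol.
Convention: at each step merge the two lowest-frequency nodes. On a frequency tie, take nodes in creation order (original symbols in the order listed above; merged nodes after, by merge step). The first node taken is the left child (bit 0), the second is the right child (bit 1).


Huffman tree construction:
Step 1: Merge B(15) + A(26) = 41
Step 2: Merge H(29) + (B+A)(41) = 70
Read each symbol's code off the tree from the root (left child = 0, right child = 1).

Codes:
  B: 10 (length 2)
  H: 0 (length 1)
  A: 11 (length 2)
Average code length: 111/70 = 1.5857 bits/symbol


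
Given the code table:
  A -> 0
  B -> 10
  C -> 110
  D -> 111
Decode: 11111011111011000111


Decoding:
111 -> D
110 -> C
111 -> D
110 -> C
110 -> C
0 -> A
0 -> A
111 -> D


Result: DCDCCAAD


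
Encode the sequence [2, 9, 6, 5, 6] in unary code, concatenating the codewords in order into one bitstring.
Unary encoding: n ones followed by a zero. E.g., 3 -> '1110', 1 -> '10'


Encode each number as n ones followed by a terminating 0:
  2 -> 110 (3 bits)
  9 -> 1111111110 (10 bits)
  6 -> 1111110 (7 bits)
  5 -> 111110 (6 bits)
  6 -> 1111110 (7 bits)
Total length = 3 + 10 + 7 + 6 + 7 = 33 bits.

Unary([2, 9, 6, 5, 6]) = 110111111111011111101111101111110 (33 bits)


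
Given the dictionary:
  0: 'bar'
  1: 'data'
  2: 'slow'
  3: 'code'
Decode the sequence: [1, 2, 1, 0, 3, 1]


Look up each index in the dictionary:
  1 -> 'data'
  2 -> 'slow'
  1 -> 'data'
  0 -> 'bar'
  3 -> 'code'
  1 -> 'data'

Decoded: "data slow data bar code data"


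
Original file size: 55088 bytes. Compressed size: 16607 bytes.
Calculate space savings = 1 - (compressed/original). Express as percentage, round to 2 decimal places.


ratio = compressed/original = 16607/55088 = 0.301463
savings = 1 - ratio = 1 - 0.301463 = 0.698537
as a percentage: 0.698537 * 100 = 69.85%

Space savings = 1 - 16607/55088 = 69.85%


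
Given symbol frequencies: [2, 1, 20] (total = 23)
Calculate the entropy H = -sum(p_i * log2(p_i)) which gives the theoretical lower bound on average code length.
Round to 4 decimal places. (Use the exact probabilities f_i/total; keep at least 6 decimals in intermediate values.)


Per-symbol terms -p_i * log2(p_i) with p_i = f_i/23:
  p = 2/23 = 0.086957: log2(p) = -3.523562, -p*log2(p) = 0.306397
  p = 1/23 = 0.043478: log2(p) = -4.523562, -p*log2(p) = 0.196677
  p = 20/23 = 0.869565: log2(p) = -0.201634, -p*log2(p) = 0.175334
H = 0.306397 + 0.196677 + 0.175334 = 0.678408

H = 0.6784 bits/symbol


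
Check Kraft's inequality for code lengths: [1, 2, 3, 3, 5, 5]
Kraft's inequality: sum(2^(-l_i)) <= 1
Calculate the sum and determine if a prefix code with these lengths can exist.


Sum = 2^(-1) + 2^(-2) + 2^(-3) + 2^(-3) + 2^(-5) + 2^(-5)
    = 0.5 + 0.25 + 0.125 + 0.125 + 0.03125 + 0.03125
    = 34/32 = 1.0625
Since 1.0625 > 1, Kraft's inequality is NOT satisfied.
A prefix code with these lengths CANNOT exist.

Kraft sum = 1.0625. Not satisfied.


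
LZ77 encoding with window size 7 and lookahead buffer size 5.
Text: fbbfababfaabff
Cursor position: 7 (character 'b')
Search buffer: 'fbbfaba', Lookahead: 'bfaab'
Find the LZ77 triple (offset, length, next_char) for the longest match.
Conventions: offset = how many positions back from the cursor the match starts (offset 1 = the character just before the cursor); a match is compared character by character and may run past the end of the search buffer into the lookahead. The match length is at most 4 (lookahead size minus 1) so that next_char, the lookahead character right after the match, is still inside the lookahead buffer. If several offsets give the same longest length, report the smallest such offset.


Try each offset into the search buffer:
  offset=1 (pos 6, char 'a'): match length 0
  offset=2 (pos 5, char 'b'): match length 1
  offset=3 (pos 4, char 'a'): match length 0
  offset=4 (pos 3, char 'f'): match length 0
  offset=5 (pos 2, char 'b'): match length 3
  offset=6 (pos 1, char 'b'): match length 1
  offset=7 (pos 0, char 'f'): match length 0
Longest match has length 3 at offset 5.
next_char = character at position 7 + 3 = 10 -> 'a'

Best match: offset=5, length=3 (matching 'bfa' starting at position 2)
LZ77 triple: (5, 3, 'a')


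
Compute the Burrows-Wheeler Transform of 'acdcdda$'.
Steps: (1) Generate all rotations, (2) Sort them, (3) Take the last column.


Rotations (sorted):
  0: $acdcdda -> last char: a
  1: a$acdcdd -> last char: d
  2: acdcdda$ -> last char: $
  3: cdcdda$a -> last char: a
  4: cdda$acd -> last char: d
  5: da$acdcd -> last char: d
  6: dcdda$ac -> last char: c
  7: dda$acdc -> last char: c


BWT = ad$addcc


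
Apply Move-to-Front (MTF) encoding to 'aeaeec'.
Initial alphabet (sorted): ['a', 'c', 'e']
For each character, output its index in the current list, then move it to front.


MTF encoding:
'a': index 0 in ['a', 'c', 'e'] -> ['a', 'c', 'e']
'e': index 2 in ['a', 'c', 'e'] -> ['e', 'a', 'c']
'a': index 1 in ['e', 'a', 'c'] -> ['a', 'e', 'c']
'e': index 1 in ['a', 'e', 'c'] -> ['e', 'a', 'c']
'e': index 0 in ['e', 'a', 'c'] -> ['e', 'a', 'c']
'c': index 2 in ['e', 'a', 'c'] -> ['c', 'e', 'a']


Output: [0, 2, 1, 1, 0, 2]


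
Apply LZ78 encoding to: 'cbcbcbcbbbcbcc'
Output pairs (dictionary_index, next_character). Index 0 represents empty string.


LZ78 encoding steps:
Dictionary: {0: ''}
Step 1: w='' (idx 0), next='c' -> output (0, 'c'), add 'c' as idx 1
Step 2: w='' (idx 0), next='b' -> output (0, 'b'), add 'b' as idx 2
Step 3: w='c' (idx 1), next='b' -> output (1, 'b'), add 'cb' as idx 3
Step 4: w='cb' (idx 3), next='c' -> output (3, 'c'), add 'cbc' as idx 4
Step 5: w='b' (idx 2), next='b' -> output (2, 'b'), add 'bb' as idx 5
Step 6: w='b' (idx 2), next='c' -> output (2, 'c'), add 'bc' as idx 6
Step 7: w='bc' (idx 6), next='c' -> output (6, 'c'), add 'bcc' as idx 7


Encoded: [(0, 'c'), (0, 'b'), (1, 'b'), (3, 'c'), (2, 'b'), (2, 'c'), (6, 'c')]


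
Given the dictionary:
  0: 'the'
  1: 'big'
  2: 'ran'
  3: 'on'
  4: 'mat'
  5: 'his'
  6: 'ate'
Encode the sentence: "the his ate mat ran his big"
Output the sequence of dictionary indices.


Look up each word in the dictionary:
  'the' -> 0
  'his' -> 5
  'ate' -> 6
  'mat' -> 4
  'ran' -> 2
  'his' -> 5
  'big' -> 1

Encoded: [0, 5, 6, 4, 2, 5, 1]


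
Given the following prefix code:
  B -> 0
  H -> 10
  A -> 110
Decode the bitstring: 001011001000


Decoding step by step:
Bits 0 -> B
Bits 0 -> B
Bits 10 -> H
Bits 110 -> A
Bits 0 -> B
Bits 10 -> H
Bits 0 -> B
Bits 0 -> B


Decoded message: BBHABHBB


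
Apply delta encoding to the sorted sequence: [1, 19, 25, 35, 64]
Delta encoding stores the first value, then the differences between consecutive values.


First value: 1
Deltas:
  19 - 1 = 18
  25 - 19 = 6
  35 - 25 = 10
  64 - 35 = 29


Delta encoded: [1, 18, 6, 10, 29]


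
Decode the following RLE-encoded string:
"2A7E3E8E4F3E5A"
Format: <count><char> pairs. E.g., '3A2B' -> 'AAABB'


Expanding each <count><char> pair:
  2A -> 'AA'
  7E -> 'EEEEEEE'
  3E -> 'EEE'
  8E -> 'EEEEEEEE'
  4F -> 'FFFF'
  3E -> 'EEE'
  5A -> 'AAAAA'

Decoded = AAEEEEEEEEEEEEEEEEEEFFFFEEEAAAAA


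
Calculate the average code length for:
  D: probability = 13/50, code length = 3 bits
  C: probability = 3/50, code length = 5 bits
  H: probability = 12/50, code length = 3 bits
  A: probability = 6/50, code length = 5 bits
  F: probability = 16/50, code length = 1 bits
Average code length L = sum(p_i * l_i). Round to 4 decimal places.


Weighted contributions p_i * l_i:
  D: (13/50) * 3 = 39/50
  C: (3/50) * 5 = 15/50
  H: (12/50) * 3 = 36/50
  A: (6/50) * 5 = 30/50
  F: (16/50) * 1 = 16/50
Sum = (39 + 15 + 36 + 30 + 16)/50 = 136/50

L = 136/50 = 2.7200 bits/symbol


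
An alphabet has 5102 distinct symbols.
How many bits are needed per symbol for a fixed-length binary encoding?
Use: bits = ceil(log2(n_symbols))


log2(5102) = 12.3168
Bracket: 2^12 = 4096 < 5102 <= 2^13 = 8192
So ceil(log2(5102)) = 13

bits = ceil(log2(5102)) = ceil(12.3168) = 13 bits


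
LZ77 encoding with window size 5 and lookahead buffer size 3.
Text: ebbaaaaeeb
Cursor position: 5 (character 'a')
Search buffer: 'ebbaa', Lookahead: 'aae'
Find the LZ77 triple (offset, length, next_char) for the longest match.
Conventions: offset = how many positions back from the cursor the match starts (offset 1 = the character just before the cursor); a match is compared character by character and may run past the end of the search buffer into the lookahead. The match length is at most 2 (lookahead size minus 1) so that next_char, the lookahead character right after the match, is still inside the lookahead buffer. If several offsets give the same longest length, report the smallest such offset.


Try each offset into the search buffer:
  offset=1 (pos 4, char 'a'): match length 2
  offset=2 (pos 3, char 'a'): match length 2
  offset=3 (pos 2, char 'b'): match length 0
  offset=4 (pos 1, char 'b'): match length 0
  offset=5 (pos 0, char 'e'): match length 0
Longest match has length 2, found at offsets 1, 2; take the smallest, offset 1.
next_char = character at position 5 + 2 = 7 -> 'e'

Best match: offset=1, length=2 (matching 'aa' starting at position 4)
LZ77 triple: (1, 2, 'e')
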